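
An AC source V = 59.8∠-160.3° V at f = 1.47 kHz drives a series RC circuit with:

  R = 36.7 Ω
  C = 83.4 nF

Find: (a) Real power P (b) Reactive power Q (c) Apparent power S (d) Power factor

Step 1 — Angular frequency: ω = 2π·f = 2π·1470 = 9236 rad/s.
Step 2 — Component impedances:
  R: Z = R = 36.7 Ω
  C: Z = 1/(jωC) = -j/(ω·C) = 0 - j1298 Ω
Step 3 — Series combination: Z_total = R + C = 36.7 - j1298 Ω = 1299∠-88.4° Ω.
Step 4 — Source phasor: V = 59.8∠-160.3° V = -56.3 - j20.16 V.
Step 5 — Current: I = V / Z = 0.01429 - j0.04377 A = 0.04605∠-71.9° A.
Step 6 — Complex power: S = V·I* = 0.07781 - j2.752 VA.
Step 7 — Real power: P = Re(S) = 0.07781 W.
Step 8 — Reactive power: Q = Im(S) = -2.752 VAR.
Step 9 — Apparent power: |S| = 2.754 VA.
Step 10 — Power factor: PF = P/|S| = 0.02826 (leading).

(a) P = 0.07781 W  (b) Q = -2.752 VAR  (c) S = 2.754 VA  (d) PF = 0.02826 (leading)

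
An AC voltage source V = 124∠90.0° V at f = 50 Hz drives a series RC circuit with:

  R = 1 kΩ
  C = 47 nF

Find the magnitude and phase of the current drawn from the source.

Step 1 — Angular frequency: ω = 2π·f = 2π·50 = 314.2 rad/s.
Step 2 — Component impedances:
  R: Z = R = 1000 Ω
  C: Z = 1/(jωC) = -j/(ω·C) = 0 - j6.773e+04 Ω
Step 3 — Series combination: Z_total = R + C = 1000 - j6.773e+04 Ω = 6.773e+04∠-89.2° Ω.
Step 4 — Source phasor: V = 124∠90.0° V = 0 + j124 V.
Step 5 — Ohm's law: I = V / Z_total = (0 + j124) / (1000 - j6.773e+04) = -0.001831 + j2.703e-05 A.
Step 6 — Convert to polar: |I| = 0.001831 A, ∠I = 179.2°.

I = 0.001831∠179.2° A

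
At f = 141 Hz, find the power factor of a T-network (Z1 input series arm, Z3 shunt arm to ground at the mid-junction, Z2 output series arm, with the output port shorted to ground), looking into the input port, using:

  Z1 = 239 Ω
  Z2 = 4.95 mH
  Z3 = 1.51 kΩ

Step 1 — Angular frequency: ω = 2π·f = 2π·141 = 885.9 rad/s.
Step 2 — Component impedances:
  Z1: Z = R = 239 Ω
  Z2: Z = jωL = j·885.9·0.00495 = 0 + j4.385 Ω
  Z3: Z = R = 1510 Ω
Step 3 — With the output port shorted to ground, the output series arm Z2 runs from the junction to ground; the shunt arm Z3 also runs from the junction to ground. They appear in parallel: Z3 || Z2 = 0.01274 + j4.385 Ω.
Step 4 — Series with input arm Z1: Z_in = Z1 + (Z3 || Z2) = 239 + j4.385 Ω = 239.1∠1.1° Ω.
Step 5 — Power factor: PF = cos(φ) = Re(Z)/|Z| = 239.01/239.05 = 0.9998.
Step 6 — Type: Im(Z) = 4.385 ⇒ lagging (phase φ = 1.1°).

PF = 0.9998 (lagging, φ = 1.1°)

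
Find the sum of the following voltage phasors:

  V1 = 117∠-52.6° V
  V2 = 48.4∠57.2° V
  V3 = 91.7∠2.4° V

Step 1 — Convert each phasor to rectangular form:
  V1 = 117·(cos(-52.6°) + j·sin(-52.6°)) = 71.06 - j92.95 V
  V2 = 48.4·(cos(57.2°) + j·sin(57.2°)) = 26.22 + j40.68 V
  V3 = 91.7·(cos(2.4°) + j·sin(2.4°)) = 91.62 + j3.84 V
Step 2 — Sum components: V_total = 188.9 - j48.42 V.
Step 3 — Convert to polar: |V_total| = 195 V, ∠V_total = -14.4°.

V_total = 195∠-14.4° V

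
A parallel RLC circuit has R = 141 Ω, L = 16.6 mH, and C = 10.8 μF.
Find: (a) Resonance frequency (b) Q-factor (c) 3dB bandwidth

Step 1 — Resonance: ω₀ = 1/√(LC) = 1/√(0.0166·1.08e-05) = 2362 rad/s.
Step 2 — f₀ = ω₀/(2π) = 375.9 Hz.
Step 3 — Parallel Q: Q = R/(ω₀L) = 141/(2362·0.0166) = 3.596.
Step 4 — Bandwidth: Δω = ω₀/Q = 656.7 rad/s; BW = Δω/(2π) = 104.5 Hz.

(a) f₀ = 375.9 Hz  (b) Q = 3.596  (c) BW = 104.5 Hz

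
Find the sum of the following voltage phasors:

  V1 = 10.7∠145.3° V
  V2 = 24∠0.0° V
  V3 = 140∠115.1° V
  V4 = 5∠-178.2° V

Step 1 — Convert each phasor to rectangular form:
  V1 = 10.7·(cos(145.3°) + j·sin(145.3°)) = -8.797 + j6.091 V
  V2 = 24·(cos(0.0°) + j·sin(0.0°)) = 24 V
  V3 = 140·(cos(115.1°) + j·sin(115.1°)) = -59.39 + j126.8 V
  V4 = 5·(cos(-178.2°) + j·sin(-178.2°)) = -4.998 - j0.1571 V
Step 2 — Sum components: V_total = -49.18 + j132.7 V.
Step 3 — Convert to polar: |V_total| = 141.5 V, ∠V_total = 110.3°.

V_total = 141.5∠110.3° V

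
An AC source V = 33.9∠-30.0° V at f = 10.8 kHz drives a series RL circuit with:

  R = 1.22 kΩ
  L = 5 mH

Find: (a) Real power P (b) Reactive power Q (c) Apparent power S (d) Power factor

Step 1 — Angular frequency: ω = 2π·f = 2π·1.08e+04 = 6.786e+04 rad/s.
Step 2 — Component impedances:
  R: Z = R = 1220 Ω
  L: Z = jωL = j·6.786e+04·0.005 = 0 + j339.3 Ω
Step 3 — Series combination: Z_total = R + L = 1220 + j339.3 Ω = 1266∠15.5° Ω.
Step 4 — Source phasor: V = 33.9∠-30.0° V = 29.36 - j16.95 V.
Step 5 — Current: I = V / Z = 0.01875 - j0.01911 A = 0.02677∠-45.5° A.
Step 6 — Complex power: S = V·I* = 0.8743 + j0.2432 VA.
Step 7 — Real power: P = Re(S) = 0.8743 W.
Step 8 — Reactive power: Q = Im(S) = 0.2432 VAR.
Step 9 — Apparent power: |S| = 0.9075 VA.
Step 10 — Power factor: PF = P/|S| = 0.9634 (lagging).

(a) P = 0.8743 W  (b) Q = 0.2432 VAR  (c) S = 0.9075 VA  (d) PF = 0.9634 (lagging)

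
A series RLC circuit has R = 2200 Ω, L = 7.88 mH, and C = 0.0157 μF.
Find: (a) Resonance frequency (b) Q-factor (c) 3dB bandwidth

Step 1 — Resonance: ω₀ = 1/√(LC) = 1/√(0.00788·1.57e-08) = 8.991e+04 rad/s.
Step 2 — f₀ = ω₀/(2π) = 1.431e+04 Hz.
Step 3 — Series Q: Q = ω₀L/R = 8.991e+04·0.00788/2200 = 0.322.
Step 4 — Bandwidth: Δω = ω₀/Q = 2.792e+05 rad/s; BW = Δω/(2π) = 4.443e+04 Hz.

(a) f₀ = 1.431e+04 Hz  (b) Q = 0.322  (c) BW = 4.443e+04 Hz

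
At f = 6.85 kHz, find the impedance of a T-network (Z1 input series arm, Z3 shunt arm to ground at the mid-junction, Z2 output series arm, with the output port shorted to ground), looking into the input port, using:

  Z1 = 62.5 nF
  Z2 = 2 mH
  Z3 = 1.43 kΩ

Step 1 — Angular frequency: ω = 2π·f = 2π·6850 = 4.304e+04 rad/s.
Step 2 — Component impedances:
  Z1: Z = 1/(jωC) = -j/(ω·C) = 0 - j371.7 Ω
  Z2: Z = jωL = j·4.304e+04·0.002 = 0 + j86.08 Ω
  Z3: Z = R = 1430 Ω
Step 3 — With the output port shorted to ground, the output series arm Z2 runs from the junction to ground; the shunt arm Z3 also runs from the junction to ground. They appear in parallel: Z3 || Z2 = 5.163 + j85.77 Ω.
Step 4 — Series with input arm Z1: Z_in = Z1 + (Z3 || Z2) = 5.163 - j286 Ω = 286∠-89.0° Ω.

Z = 5.163 - j286 Ω = 286∠-89.0° Ω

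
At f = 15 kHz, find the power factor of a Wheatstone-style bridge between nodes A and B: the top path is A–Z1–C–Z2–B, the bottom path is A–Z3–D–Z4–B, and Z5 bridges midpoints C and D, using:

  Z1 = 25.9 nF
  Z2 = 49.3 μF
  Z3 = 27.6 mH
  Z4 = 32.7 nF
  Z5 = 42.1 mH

Step 1 — Angular frequency: ω = 2π·f = 2π·1.5e+04 = 9.425e+04 rad/s.
Step 2 — Component impedances:
  Z1: Z = 1/(jωC) = -j/(ω·C) = 0 - j409.7 Ω
  Z2: Z = 1/(jωC) = -j/(ω·C) = 0 - j0.2152 Ω
  Z3: Z = jωL = j·9.425e+04·0.0276 = 0 + j2601 Ω
  Z4: Z = 1/(jωC) = -j/(ω·C) = 0 - j324.5 Ω
  Z5: Z = jωL = j·9.425e+04·0.0421 = 0 + j3968 Ω
Step 3 — Bridge requires nodal analysis (the Z5 bridge couples midpoints C and D, so the two paths cannot be reduced to a simple series/parallel combination). Setting node B to ground and injecting 1 A at node A, the 3-node admittance system at A, C, D solves to V_A = Z_AB = 0 - j501.3 Ω = 501.3∠-90.0° Ω.
Step 4 — Power factor: PF = cos(φ) = Re(Z)/|Z| = -0/501.3 = -0.
Step 5 — Type: Im(Z) = -501.3 ⇒ leading (phase φ = -90.0°).

PF = -0 (leading, φ = -90.0°)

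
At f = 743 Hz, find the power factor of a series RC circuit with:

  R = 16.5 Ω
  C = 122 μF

Step 1 — Angular frequency: ω = 2π·f = 2π·743 = 4668 rad/s.
Step 2 — Component impedances:
  R: Z = R = 16.5 Ω
  C: Z = 1/(jωC) = -j/(ω·C) = 0 - j1.756 Ω
Step 3 — Series combination: Z_total = R + C = 16.5 - j1.756 Ω = 16.59∠-6.1° Ω.
Step 4 — Power factor: PF = cos(φ) = Re(Z)/|Z| = 16.5/16.593 = 0.9944.
Step 5 — Type: Im(Z) = -1.756 ⇒ leading (phase φ = -6.1°).

PF = 0.9944 (leading, φ = -6.1°)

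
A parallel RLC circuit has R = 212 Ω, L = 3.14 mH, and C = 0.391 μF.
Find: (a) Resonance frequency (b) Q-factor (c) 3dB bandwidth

Step 1 — Resonance: ω₀ = 1/√(LC) = 1/√(0.00314·3.91e-07) = 2.854e+04 rad/s.
Step 2 — f₀ = ω₀/(2π) = 4542 Hz.
Step 3 — Parallel Q: Q = R/(ω₀L) = 212/(2.854e+04·0.00314) = 2.366.
Step 4 — Bandwidth: Δω = ω₀/Q = 1.206e+04 rad/s; BW = Δω/(2π) = 1920 Hz.

(a) f₀ = 4542 Hz  (b) Q = 2.366  (c) BW = 1920 Hz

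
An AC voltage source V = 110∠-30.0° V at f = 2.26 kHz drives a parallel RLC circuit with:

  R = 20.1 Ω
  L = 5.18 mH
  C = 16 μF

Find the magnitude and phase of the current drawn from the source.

Step 1 — Angular frequency: ω = 2π·f = 2π·2260 = 1.42e+04 rad/s.
Step 2 — Component impedances:
  R: Z = R = 20.1 Ω
  L: Z = jωL = j·1.42e+04·0.00518 = 0 + j73.56 Ω
  C: Z = 1/(jωC) = -j/(ω·C) = 0 - j4.401 Ω
Step 3 — Parallel combination: 1/Z_total = 1/R + 1/L + 1/C; Z_total = 1.034 - j4.441 Ω = 4.56∠-76.9° Ω.
Step 4 — Source phasor: V = 110∠-30.0° V = 95.26 - j55 V.
Step 5 — Ohm's law: I = V / Z_total = (95.26 - j55) / (1.034 - j4.441) = 16.49 + j17.61 A.
Step 6 — Convert to polar: |I| = 24.13 A, ∠I = 46.9°.

I = 24.13∠46.9° A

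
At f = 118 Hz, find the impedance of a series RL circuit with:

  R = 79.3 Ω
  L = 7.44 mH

Step 1 — Angular frequency: ω = 2π·f = 2π·118 = 741.4 rad/s.
Step 2 — Component impedances:
  R: Z = R = 79.3 Ω
  L: Z = jωL = j·741.4·0.00744 = 0 + j5.516 Ω
Step 3 — Series combination: Z_total = R + L = 79.3 + j5.516 Ω = 79.49∠4.0° Ω.

Z = 79.3 + j5.516 Ω = 79.49∠4.0° Ω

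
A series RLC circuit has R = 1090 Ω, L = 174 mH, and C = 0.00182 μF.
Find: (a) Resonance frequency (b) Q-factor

Step 1 — Resonance condition Im(Z)=0 gives ω₀ = 1/√(LC).
Step 2 — ω₀ = 1/√(0.174·1.82e-09) = 5.619e+04 rad/s.
Step 3 — f₀ = ω₀/(2π) = 8944 Hz.
Step 4 — Series Q: Q = ω₀L/R = 5.619e+04·0.174/1090 = 8.97.

(a) f₀ = 8944 Hz  (b) Q = 8.97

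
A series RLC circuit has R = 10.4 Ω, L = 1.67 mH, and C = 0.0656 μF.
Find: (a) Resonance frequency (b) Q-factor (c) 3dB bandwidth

Step 1 — Resonance condition Im(Z)=0 gives ω₀ = 1/√(LC).
Step 2 — ω₀ = 1/√(0.00167·6.56e-08) = 9.554e+04 rad/s.
Step 3 — f₀ = ω₀/(2π) = 1.521e+04 Hz.
Step 4 — Series Q: Q = ω₀L/R = 9.554e+04·0.00167/10.4 = 15.34.
Step 5 — 3dB bandwidth: Δω = ω₀/Q = 6228 rad/s; BW = Δω/(2π) = 991.1 Hz.

(a) f₀ = 1.521e+04 Hz  (b) Q = 15.34  (c) BW = 991.1 Hz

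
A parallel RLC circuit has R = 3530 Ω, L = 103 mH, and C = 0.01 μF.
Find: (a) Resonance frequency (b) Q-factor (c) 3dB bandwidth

Step 1 — Resonance: ω₀ = 1/√(LC) = 1/√(0.103·1e-08) = 3.116e+04 rad/s.
Step 2 — f₀ = ω₀/(2π) = 4959 Hz.
Step 3 — Parallel Q: Q = R/(ω₀L) = 3530/(3.116e+04·0.103) = 1.1.
Step 4 — Bandwidth: Δω = ω₀/Q = 2.833e+04 rad/s; BW = Δω/(2π) = 4509 Hz.

(a) f₀ = 4959 Hz  (b) Q = 1.1  (c) BW = 4509 Hz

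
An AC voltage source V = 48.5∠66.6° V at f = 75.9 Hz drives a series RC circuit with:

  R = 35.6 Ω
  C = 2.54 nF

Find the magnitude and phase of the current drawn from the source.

Step 1 — Angular frequency: ω = 2π·f = 2π·75.9 = 476.9 rad/s.
Step 2 — Component impedances:
  R: Z = R = 35.6 Ω
  C: Z = 1/(jωC) = -j/(ω·C) = 0 - j8.256e+05 Ω
Step 3 — Series combination: Z_total = R + C = 35.6 - j8.256e+05 Ω = 8.256e+05∠-90.0° Ω.
Step 4 — Source phasor: V = 48.5∠66.6° V = 19.26 + j44.51 V.
Step 5 — Ohm's law: I = V / Z_total = (19.26 + j44.51) / (35.6 - j8.256e+05) = -5.392e-05 + j2.333e-05 A.
Step 6 — Convert to polar: |I| = 5.875e-05 A, ∠I = 156.6°.

I = 5.875e-05∠156.6° A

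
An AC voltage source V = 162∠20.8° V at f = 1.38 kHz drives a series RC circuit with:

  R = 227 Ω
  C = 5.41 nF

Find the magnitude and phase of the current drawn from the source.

Step 1 — Angular frequency: ω = 2π·f = 2π·1380 = 8671 rad/s.
Step 2 — Component impedances:
  R: Z = R = 227 Ω
  C: Z = 1/(jωC) = -j/(ω·C) = 0 - j2.132e+04 Ω
Step 3 — Series combination: Z_total = R + C = 227 - j2.132e+04 Ω = 2.132e+04∠-89.4° Ω.
Step 4 — Source phasor: V = 162∠20.8° V = 151.4 + j57.53 V.
Step 5 — Ohm's law: I = V / Z_total = (151.4 + j57.53) / (227 - j2.132e+04) = -0.002623 + j0.007132 A.
Step 6 — Convert to polar: |I| = 0.007599 A, ∠I = 110.2°.

I = 0.007599∠110.2° A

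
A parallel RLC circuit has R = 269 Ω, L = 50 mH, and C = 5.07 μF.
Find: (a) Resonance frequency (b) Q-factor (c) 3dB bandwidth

Step 1 — Resonance: ω₀ = 1/√(LC) = 1/√(0.05·5.07e-06) = 1986 rad/s.
Step 2 — f₀ = ω₀/(2π) = 316.1 Hz.
Step 3 — Parallel Q: Q = R/(ω₀L) = 269/(1986·0.05) = 2.709.
Step 4 — Bandwidth: Δω = ω₀/Q = 733.2 rad/s; BW = Δω/(2π) = 116.7 Hz.

(a) f₀ = 316.1 Hz  (b) Q = 2.709  (c) BW = 116.7 Hz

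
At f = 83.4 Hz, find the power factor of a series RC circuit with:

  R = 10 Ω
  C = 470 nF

Step 1 — Angular frequency: ω = 2π·f = 2π·83.4 = 524 rad/s.
Step 2 — Component impedances:
  R: Z = R = 10 Ω
  C: Z = 1/(jωC) = -j/(ω·C) = 0 - j4060 Ω
Step 3 — Series combination: Z_total = R + C = 10 - j4060 Ω = 4060∠-89.9° Ω.
Step 4 — Power factor: PF = cos(φ) = Re(Z)/|Z| = 10/4060 = 0.002463.
Step 5 — Type: Im(Z) = -4060 ⇒ leading (phase φ = -89.9°).

PF = 0.002463 (leading, φ = -89.9°)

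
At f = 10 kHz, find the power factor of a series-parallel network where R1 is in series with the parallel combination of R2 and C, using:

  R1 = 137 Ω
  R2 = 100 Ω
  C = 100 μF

Step 1 — Angular frequency: ω = 2π·f = 2π·1e+04 = 6.283e+04 rad/s.
Step 2 — Component impedances:
  R1: Z = R = 137 Ω
  R2: Z = R = 100 Ω
  C: Z = 1/(jωC) = -j/(ω·C) = 0 - j0.1592 Ω
Step 3 — Parallel branch: R2 || C = 1/(1/R2 + 1/C) = 0.0002533 - j0.1592 Ω.
Step 4 — Series with R1: Z_total = R1 + (R2 || C) = 137 - j0.1592 Ω = 137∠-0.1° Ω.
Step 5 — Power factor: PF = cos(φ) = Re(Z)/|Z| = 137/137 = 1.
Step 6 — Type: Im(Z) = -0.1592 ⇒ leading (phase φ = -0.1°).

PF = 1 (leading, φ = -0.1°)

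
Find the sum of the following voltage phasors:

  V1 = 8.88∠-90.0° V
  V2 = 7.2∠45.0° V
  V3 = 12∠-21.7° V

Step 1 — Convert each phasor to rectangular form:
  V1 = 8.88·(cos(-90.0°) + j·sin(-90.0°)) = 0 - j8.88 V
  V2 = 7.2·(cos(45.0°) + j·sin(45.0°)) = 5.091 + j5.091 V
  V3 = 12·(cos(-21.7°) + j·sin(-21.7°)) = 11.15 - j4.437 V
Step 2 — Sum components: V_total = 16.24 - j8.226 V.
Step 3 — Convert to polar: |V_total| = 18.21 V, ∠V_total = -26.9°.

V_total = 18.21∠-26.9° V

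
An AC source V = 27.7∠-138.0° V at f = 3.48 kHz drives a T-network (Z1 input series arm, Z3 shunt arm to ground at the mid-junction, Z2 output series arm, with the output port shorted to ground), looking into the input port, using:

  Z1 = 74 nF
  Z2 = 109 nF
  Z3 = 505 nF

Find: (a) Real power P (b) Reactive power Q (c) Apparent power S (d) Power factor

Step 1 — Angular frequency: ω = 2π·f = 2π·3480 = 2.187e+04 rad/s.
Step 2 — Component impedances:
  Z1: Z = 1/(jωC) = -j/(ω·C) = 0 - j618 Ω
  Z2: Z = 1/(jωC) = -j/(ω·C) = 0 - j419.6 Ω
  Z3: Z = 1/(jωC) = -j/(ω·C) = 0 - j90.56 Ω
Step 3 — With the output port shorted to ground, the output series arm Z2 runs from the junction to ground; the shunt arm Z3 also runs from the junction to ground. They appear in parallel: Z3 || Z2 = 0 - j74.49 Ω.
Step 4 — Series with input arm Z1: Z_in = Z1 + (Z3 || Z2) = 0 - j692.5 Ω = 692.5∠-90.0° Ω.
Step 5 — Source phasor: V = 27.7∠-138.0° V = -20.59 - j18.53 V.
Step 6 — Current: I = V / Z = 0.02676 - j0.02973 A = 0.04∠-48.0° A.
Step 7 — Complex power: S = V·I* = 0 - j1.108 VA.
Step 8 — Real power: P = Re(S) = 0 W.
Step 9 — Reactive power: Q = Im(S) = -1.108 VAR.
Step 10 — Apparent power: |S| = 1.108 VA.
Step 11 — Power factor: PF = P/|S| = 0 (leading).

(a) P = 0 W  (b) Q = -1.108 VAR  (c) S = 1.108 VA  (d) PF = 0 (leading)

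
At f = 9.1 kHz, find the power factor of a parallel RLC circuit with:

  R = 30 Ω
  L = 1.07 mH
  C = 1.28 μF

Step 1 — Angular frequency: ω = 2π·f = 2π·9100 = 5.718e+04 rad/s.
Step 2 — Component impedances:
  R: Z = R = 30 Ω
  L: Z = jωL = j·5.718e+04·0.00107 = 0 + j61.18 Ω
  C: Z = 1/(jωC) = -j/(ω·C) = 0 - j13.66 Ω
Step 3 — Parallel combination: 1/Z_total = 1/R + 1/L + 1/C; Z_total = 7.677 - j13.09 Ω = 15.18∠-59.6° Ω.
Step 4 — Power factor: PF = cos(φ) = Re(Z)/|Z| = 7.6769/15.176 = 0.5059.
Step 5 — Type: Im(Z) = -13.09 ⇒ leading (phase φ = -59.6°).

PF = 0.5059 (leading, φ = -59.6°)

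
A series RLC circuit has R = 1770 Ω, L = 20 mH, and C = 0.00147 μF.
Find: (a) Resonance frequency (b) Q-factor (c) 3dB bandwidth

Step 1 — Resonance condition Im(Z)=0 gives ω₀ = 1/√(LC).
Step 2 — ω₀ = 1/√(0.02·1.47e-09) = 1.844e+05 rad/s.
Step 3 — f₀ = ω₀/(2π) = 2.935e+04 Hz.
Step 4 — Series Q: Q = ω₀L/R = 1.844e+05·0.02/1770 = 2.084.
Step 5 — 3dB bandwidth: Δω = ω₀/Q = 8.85e+04 rad/s; BW = Δω/(2π) = 1.409e+04 Hz.

(a) f₀ = 2.935e+04 Hz  (b) Q = 2.084  (c) BW = 1.409e+04 Hz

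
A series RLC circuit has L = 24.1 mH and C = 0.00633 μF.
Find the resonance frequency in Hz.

Step 1 — Resonance condition Im(Z)=0 gives ω₀ = 1/√(LC).
Step 2 — ω₀ = 1/√(0.0241·6.33e-09) = 8.096e+04 rad/s.
Step 3 — f₀ = ω₀/(2π) = 1.289e+04 Hz.

f₀ = 1.289e+04 Hz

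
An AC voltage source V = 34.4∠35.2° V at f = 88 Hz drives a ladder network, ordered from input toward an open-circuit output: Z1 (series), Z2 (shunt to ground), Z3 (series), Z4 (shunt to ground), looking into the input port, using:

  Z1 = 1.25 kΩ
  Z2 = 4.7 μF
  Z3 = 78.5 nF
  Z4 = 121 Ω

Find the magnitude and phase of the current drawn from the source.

Step 1 — Angular frequency: ω = 2π·f = 2π·88 = 552.9 rad/s.
Step 2 — Component impedances:
  Z1: Z = R = 1250 Ω
  Z2: Z = 1/(jωC) = -j/(ω·C) = 0 - j384.8 Ω
  Z3: Z = 1/(jωC) = -j/(ω·C) = 0 - j2.304e+04 Ω
  Z4: Z = R = 121 Ω
Step 3 — Ladder network (open output): work backward from the far end, alternating series and parallel combinations. Z_in = 1250 - j378.5 Ω = 1306∠-16.8° Ω.
Step 4 — Source phasor: V = 34.4∠35.2° V = 28.11 + j19.83 V.
Step 5 — Ohm's law: I = V / Z_total = (28.11 + j19.83) / (1250 - j378.5) = 0.0162 + j0.02077 A.
Step 6 — Convert to polar: |I| = 0.02634 A, ∠I = 52.0°.

I = 0.02634∠52.0° A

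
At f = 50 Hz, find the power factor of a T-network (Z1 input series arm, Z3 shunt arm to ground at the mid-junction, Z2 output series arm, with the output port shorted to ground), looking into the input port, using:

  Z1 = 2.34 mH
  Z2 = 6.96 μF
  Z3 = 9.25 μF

Step 1 — Angular frequency: ω = 2π·f = 2π·50 = 314.2 rad/s.
Step 2 — Component impedances:
  Z1: Z = jωL = j·314.2·0.00234 = 0 + j0.7351 Ω
  Z2: Z = 1/(jωC) = -j/(ω·C) = 0 - j457.3 Ω
  Z3: Z = 1/(jωC) = -j/(ω·C) = 0 - j344.1 Ω
Step 3 — With the output port shorted to ground, the output series arm Z2 runs from the junction to ground; the shunt arm Z3 also runs from the junction to ground. They appear in parallel: Z3 || Z2 = 0 - j196.4 Ω.
Step 4 — Series with input arm Z1: Z_in = Z1 + (Z3 || Z2) = 0 - j195.6 Ω = 195.6∠-90.0° Ω.
Step 5 — Power factor: PF = cos(φ) = Re(Z)/|Z| = 0/195.6 = 0.
Step 6 — Type: Im(Z) = -195.6 ⇒ leading (phase φ = -90.0°).

PF = 0 (leading, φ = -90.0°)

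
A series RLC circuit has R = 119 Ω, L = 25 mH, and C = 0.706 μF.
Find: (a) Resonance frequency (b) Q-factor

Step 1 — Resonance condition Im(Z)=0 gives ω₀ = 1/√(LC).
Step 2 — ω₀ = 1/√(0.025·7.06e-07) = 7527 rad/s.
Step 3 — f₀ = ω₀/(2π) = 1198 Hz.
Step 4 — Series Q: Q = ω₀L/R = 7527·0.025/119 = 1.581.

(a) f₀ = 1198 Hz  (b) Q = 1.581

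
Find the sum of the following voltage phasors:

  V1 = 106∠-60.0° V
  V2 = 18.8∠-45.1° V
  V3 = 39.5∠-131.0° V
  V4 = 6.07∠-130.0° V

Step 1 — Convert each phasor to rectangular form:
  V1 = 106·(cos(-60.0°) + j·sin(-60.0°)) = 53 - j91.8 V
  V2 = 18.8·(cos(-45.1°) + j·sin(-45.1°)) = 13.27 - j13.32 V
  V3 = 39.5·(cos(-131.0°) + j·sin(-131.0°)) = -25.91 - j29.81 V
  V4 = 6.07·(cos(-130.0°) + j·sin(-130.0°)) = -3.902 - j4.65 V
Step 2 — Sum components: V_total = 36.45 - j139.6 V.
Step 3 — Convert to polar: |V_total| = 144.3 V, ∠V_total = -75.4°.

V_total = 144.3∠-75.4° V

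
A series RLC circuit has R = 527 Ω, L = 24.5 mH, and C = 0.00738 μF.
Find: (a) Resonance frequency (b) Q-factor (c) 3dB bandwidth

Step 1 — Resonance: ω₀ = 1/√(LC) = 1/√(0.0245·7.38e-09) = 7.437e+04 rad/s.
Step 2 — f₀ = ω₀/(2π) = 1.184e+04 Hz.
Step 3 — Series Q: Q = ω₀L/R = 7.437e+04·0.0245/527 = 3.457.
Step 4 — Bandwidth: Δω = ω₀/Q = 2.151e+04 rad/s; BW = Δω/(2π) = 3423 Hz.

(a) f₀ = 1.184e+04 Hz  (b) Q = 3.457  (c) BW = 3423 Hz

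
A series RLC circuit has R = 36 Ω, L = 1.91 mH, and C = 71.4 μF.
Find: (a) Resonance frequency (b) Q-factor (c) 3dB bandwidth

Step 1 — Resonance: ω₀ = 1/√(LC) = 1/√(0.00191·7.14e-05) = 2708 rad/s.
Step 2 — f₀ = ω₀/(2π) = 431 Hz.
Step 3 — Series Q: Q = ω₀L/R = 2708·0.00191/36 = 0.1437.
Step 4 — Bandwidth: Δω = ω₀/Q = 1.885e+04 rad/s; BW = Δω/(2π) = 3000 Hz.

(a) f₀ = 431 Hz  (b) Q = 0.1437  (c) BW = 3000 Hz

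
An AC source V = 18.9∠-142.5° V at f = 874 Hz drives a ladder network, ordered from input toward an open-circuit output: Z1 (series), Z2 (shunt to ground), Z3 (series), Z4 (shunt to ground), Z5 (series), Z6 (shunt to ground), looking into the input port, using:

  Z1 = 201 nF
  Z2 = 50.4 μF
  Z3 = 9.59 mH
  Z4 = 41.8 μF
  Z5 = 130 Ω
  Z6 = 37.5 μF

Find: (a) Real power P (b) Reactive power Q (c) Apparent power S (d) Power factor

Step 1 — Angular frequency: ω = 2π·f = 2π·874 = 5492 rad/s.
Step 2 — Component impedances:
  Z1: Z = 1/(jωC) = -j/(ω·C) = 0 - j906 Ω
  Z2: Z = 1/(jωC) = -j/(ω·C) = 0 - j3.613 Ω
  Z3: Z = jωL = j·5492·0.00959 = 0 + j52.66 Ω
  Z4: Z = 1/(jωC) = -j/(ω·C) = 0 - j4.356 Ω
  Z5: Z = R = 130 Ω
  Z6: Z = 1/(jωC) = -j/(ω·C) = 0 - j4.856 Ω
Step 3 — Ladder network (open output): work backward from the far end, alternating series and parallel combinations. Z_in = 0.0009489 - j909.9 Ω = 909.9∠-90.0° Ω.
Step 4 — Source phasor: V = 18.9∠-142.5° V = -14.99 - j11.51 V.
Step 5 — Current: I = V / Z = 0.01265 - j0.01648 A = 0.02077∠-52.5° A.
Step 6 — Complex power: S = V·I* = 4.094e-07 - j0.3926 VA.
Step 7 — Real power: P = Re(S) = 4.094e-07 W.
Step 8 — Reactive power: Q = Im(S) = -0.3926 VAR.
Step 9 — Apparent power: |S| = 0.3926 VA.
Step 10 — Power factor: PF = P/|S| = 1.043e-06 (leading).

(a) P = 4.094e-07 W  (b) Q = -0.3926 VAR  (c) S = 0.3926 VA  (d) PF = 1.043e-06 (leading)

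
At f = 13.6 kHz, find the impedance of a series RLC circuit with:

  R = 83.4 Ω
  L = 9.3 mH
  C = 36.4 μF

Step 1 — Angular frequency: ω = 2π·f = 2π·1.36e+04 = 8.545e+04 rad/s.
Step 2 — Component impedances:
  R: Z = R = 83.4 Ω
  L: Z = jωL = j·8.545e+04·0.0093 = 0 + j794.7 Ω
  C: Z = 1/(jωC) = -j/(ω·C) = 0 - j0.3215 Ω
Step 3 — Series combination: Z_total = R + L + C = 83.4 + j794.4 Ω = 798.7∠84.0° Ω.

Z = 83.4 + j794.4 Ω = 798.7∠84.0° Ω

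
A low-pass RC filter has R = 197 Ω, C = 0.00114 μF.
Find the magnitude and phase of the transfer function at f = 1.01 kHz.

Step 1 — Angular frequency: ω = 2π·1010 = 6346 rad/s.
Step 2 — Transfer function: H(jω) = 1/(1 + jωRC).
Step 3 — Denominator: 1 + jωRC = 1 + j·6346·197·1.14e-09 = 1 + j0.001425.
Step 4 — H = 1 - j0.001425.
Step 5 — Magnitude: |H| = 1 (-0.0 dB); phase: φ = -0.1°.

|H| = 1 (-0.0 dB), φ = -0.1°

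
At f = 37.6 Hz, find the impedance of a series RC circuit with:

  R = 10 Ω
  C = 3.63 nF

Step 1 — Angular frequency: ω = 2π·f = 2π·37.6 = 236.2 rad/s.
Step 2 — Component impedances:
  R: Z = R = 10 Ω
  C: Z = 1/(jωC) = -j/(ω·C) = 0 - j1.166e+06 Ω
Step 3 — Series combination: Z_total = R + C = 10 - j1.166e+06 Ω = 1.166e+06∠-90.0° Ω.

Z = 10 - j1.166e+06 Ω = 1.166e+06∠-90.0° Ω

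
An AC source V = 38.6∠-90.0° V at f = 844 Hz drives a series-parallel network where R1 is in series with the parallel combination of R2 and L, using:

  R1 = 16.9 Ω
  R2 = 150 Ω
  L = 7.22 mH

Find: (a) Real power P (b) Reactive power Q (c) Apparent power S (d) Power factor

Step 1 — Angular frequency: ω = 2π·f = 2π·844 = 5303 rad/s.
Step 2 — Component impedances:
  R1: Z = R = 16.9 Ω
  R2: Z = R = 150 Ω
  L: Z = jωL = j·5303·0.00722 = 0 + j38.29 Ω
Step 3 — Parallel branch: R2 || L = 1/(1/R2 + 1/L) = 9.175 + j35.95 Ω.
Step 4 — Series with R1: Z_total = R1 + (R2 || L) = 26.08 + j35.95 Ω = 44.41∠54.0° Ω.
Step 5 — Source phasor: V = 38.6∠-90.0° V = 0 - j38.6 V.
Step 6 — Current: I = V / Z = -0.7036 - j0.5104 A = 0.8692∠-144.0° A.
Step 7 — Complex power: S = V·I* = 19.7 + j27.16 VA.
Step 8 — Real power: P = Re(S) = 19.7 W.
Step 9 — Reactive power: Q = Im(S) = 27.16 VAR.
Step 10 — Apparent power: |S| = 33.55 VA.
Step 11 — Power factor: PF = P/|S| = 0.5872 (lagging).

(a) P = 19.7 W  (b) Q = 27.16 VAR  (c) S = 33.55 VA  (d) PF = 0.5872 (lagging)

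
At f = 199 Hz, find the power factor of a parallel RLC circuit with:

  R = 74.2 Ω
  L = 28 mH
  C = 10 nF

Step 1 — Angular frequency: ω = 2π·f = 2π·199 = 1250 rad/s.
Step 2 — Component impedances:
  R: Z = R = 74.2 Ω
  L: Z = jωL = j·1250·0.028 = 0 + j35.01 Ω
  C: Z = 1/(jωC) = -j/(ω·C) = 0 - j7.998e+04 Ω
Step 3 — Parallel combination: 1/Z_total = 1/R + 1/L + 1/C; Z_total = 13.52 + j28.64 Ω = 31.67∠64.7° Ω.
Step 4 — Power factor: PF = cos(φ) = Re(Z)/|Z| = 13.52/31.67 = 0.4269.
Step 5 — Type: Im(Z) = 28.64 ⇒ lagging (phase φ = 64.7°).

PF = 0.4269 (lagging, φ = 64.7°)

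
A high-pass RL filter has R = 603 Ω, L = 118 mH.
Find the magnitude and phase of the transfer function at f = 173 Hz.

Step 1 — Angular frequency: ω = 2π·173 = 1087 rad/s.
Step 2 — Transfer function: H(jω) = jωL/(R + jωL).
Step 3 — Numerator jωL = j·128.3; denominator R + jωL = 603 + j128.3.
Step 4 — H = 0.04329 + j0.2035.
Step 5 — Magnitude: |H| = 0.2081 (-13.6 dB); phase: φ = 78.0°.

|H| = 0.2081 (-13.6 dB), φ = 78.0°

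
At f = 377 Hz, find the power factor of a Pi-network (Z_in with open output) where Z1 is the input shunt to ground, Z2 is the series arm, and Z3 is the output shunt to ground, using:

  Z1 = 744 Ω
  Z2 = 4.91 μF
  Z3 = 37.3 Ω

Step 1 — Angular frequency: ω = 2π·f = 2π·377 = 2369 rad/s.
Step 2 — Component impedances:
  Z1: Z = R = 744 Ω
  Z2: Z = 1/(jωC) = -j/(ω·C) = 0 - j85.98 Ω
  Z3: Z = R = 37.3 Ω
Step 3 — With open output, the series arm Z2 and the output shunt Z3 appear in series to ground: Z2 + Z3 = 37.3 - j85.98 Ω.
Step 4 — Parallel with input shunt Z1: Z_in = Z1 || (Z2 + Z3) = 44 - j77.03 Ω = 88.71∠-60.3° Ω.
Step 5 — Power factor: PF = cos(φ) = Re(Z)/|Z| = 43.9966/88.7122 = 0.4959.
Step 6 — Type: Im(Z) = -77.03 ⇒ leading (phase φ = -60.3°).

PF = 0.4959 (leading, φ = -60.3°)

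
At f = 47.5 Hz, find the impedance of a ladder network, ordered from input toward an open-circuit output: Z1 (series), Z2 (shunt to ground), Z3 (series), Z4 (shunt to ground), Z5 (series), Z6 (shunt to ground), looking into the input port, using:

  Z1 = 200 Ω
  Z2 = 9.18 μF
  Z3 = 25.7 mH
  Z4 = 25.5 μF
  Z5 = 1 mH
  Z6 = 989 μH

Step 1 — Angular frequency: ω = 2π·f = 2π·47.5 = 298.5 rad/s.
Step 2 — Component impedances:
  Z1: Z = R = 200 Ω
  Z2: Z = 1/(jωC) = -j/(ω·C) = 0 - j365 Ω
  Z3: Z = jωL = j·298.5·0.0257 = 0 + j7.67 Ω
  Z4: Z = 1/(jωC) = -j/(ω·C) = 0 - j131.4 Ω
  Z5: Z = jωL = j·298.5·0.001 = 0 + j0.2985 Ω
  Z6: Z = jωL = j·298.5·0.000989 = 0 + j0.2952 Ω
Step 3 — Ladder network (open output): work backward from the far end, alternating series and parallel combinations. Z_in = 200 + j8.458 Ω = 200.2∠2.4° Ω.

Z = 200 + j8.458 Ω = 200.2∠2.4° Ω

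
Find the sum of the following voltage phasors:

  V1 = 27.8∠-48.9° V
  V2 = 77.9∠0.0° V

Step 1 — Convert each phasor to rectangular form:
  V1 = 27.8·(cos(-48.9°) + j·sin(-48.9°)) = 18.28 - j20.95 V
  V2 = 77.9·(cos(0.0°) + j·sin(0.0°)) = 77.9 V
Step 2 — Sum components: V_total = 96.18 - j20.95 V.
Step 3 — Convert to polar: |V_total| = 98.43 V, ∠V_total = -12.3°.

V_total = 98.43∠-12.3° V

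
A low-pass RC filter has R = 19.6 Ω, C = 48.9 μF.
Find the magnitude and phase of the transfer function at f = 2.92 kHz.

Step 1 — Angular frequency: ω = 2π·2920 = 1.835e+04 rad/s.
Step 2 — Transfer function: H(jω) = 1/(1 + jωRC).
Step 3 — Denominator: 1 + jωRC = 1 + j·1.835e+04·19.6·4.89e-05 = 1 + j17.58.
Step 4 — H = 0.003224 - j0.05669.
Step 5 — Magnitude: |H| = 0.05678 (-24.9 dB); phase: φ = -86.7°.

|H| = 0.05678 (-24.9 dB), φ = -86.7°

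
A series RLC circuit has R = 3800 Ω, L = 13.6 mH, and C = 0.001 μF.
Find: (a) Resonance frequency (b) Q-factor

Step 1 — Resonance condition Im(Z)=0 gives ω₀ = 1/√(LC).
Step 2 — ω₀ = 1/√(0.0136·1e-09) = 2.712e+05 rad/s.
Step 3 — f₀ = ω₀/(2π) = 4.316e+04 Hz.
Step 4 — Series Q: Q = ω₀L/R = 2.712e+05·0.0136/3800 = 0.9705.

(a) f₀ = 4.316e+04 Hz  (b) Q = 0.9705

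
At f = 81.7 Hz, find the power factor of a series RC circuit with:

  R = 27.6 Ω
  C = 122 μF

Step 1 — Angular frequency: ω = 2π·f = 2π·81.7 = 513.3 rad/s.
Step 2 — Component impedances:
  R: Z = R = 27.6 Ω
  C: Z = 1/(jωC) = -j/(ω·C) = 0 - j15.97 Ω
Step 3 — Series combination: Z_total = R + C = 27.6 - j15.97 Ω = 31.89∠-30.1° Ω.
Step 4 — Power factor: PF = cos(φ) = Re(Z)/|Z| = 27.6/31.886 = 0.8656.
Step 5 — Type: Im(Z) = -15.97 ⇒ leading (phase φ = -30.1°).

PF = 0.8656 (leading, φ = -30.1°)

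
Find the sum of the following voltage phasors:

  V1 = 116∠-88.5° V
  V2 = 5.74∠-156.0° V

Step 1 — Convert each phasor to rectangular form:
  V1 = 116·(cos(-88.5°) + j·sin(-88.5°)) = 3.037 - j116 V
  V2 = 5.74·(cos(-156.0°) + j·sin(-156.0°)) = -5.244 - j2.335 V
Step 2 — Sum components: V_total = -2.207 - j118.3 V.
Step 3 — Convert to polar: |V_total| = 118.3 V, ∠V_total = -91.1°.

V_total = 118.3∠-91.1° V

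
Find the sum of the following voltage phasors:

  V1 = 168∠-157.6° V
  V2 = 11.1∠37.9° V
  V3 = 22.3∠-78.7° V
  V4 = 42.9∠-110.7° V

Step 1 — Convert each phasor to rectangular form:
  V1 = 168·(cos(-157.6°) + j·sin(-157.6°)) = -155.3 - j64.02 V
  V2 = 11.1·(cos(37.9°) + j·sin(37.9°)) = 8.759 + j6.819 V
  V3 = 22.3·(cos(-78.7°) + j·sin(-78.7°)) = 4.37 - j21.87 V
  V4 = 42.9·(cos(-110.7°) + j·sin(-110.7°)) = -15.16 - j40.13 V
Step 2 — Sum components: V_total = -157.4 - j119.2 V.
Step 3 — Convert to polar: |V_total| = 197.4 V, ∠V_total = -142.9°.

V_total = 197.4∠-142.9° V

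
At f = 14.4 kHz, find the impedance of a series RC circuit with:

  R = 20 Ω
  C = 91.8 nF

Step 1 — Angular frequency: ω = 2π·f = 2π·1.44e+04 = 9.048e+04 rad/s.
Step 2 — Component impedances:
  R: Z = R = 20 Ω
  C: Z = 1/(jωC) = -j/(ω·C) = 0 - j120.4 Ω
Step 3 — Series combination: Z_total = R + C = 20 - j120.4 Ω = 122∠-80.6° Ω.

Z = 20 - j120.4 Ω = 122∠-80.6° Ω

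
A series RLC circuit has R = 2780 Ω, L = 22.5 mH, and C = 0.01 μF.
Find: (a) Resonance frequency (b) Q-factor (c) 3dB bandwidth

Step 1 — Resonance: ω₀ = 1/√(LC) = 1/√(0.0225·1e-08) = 6.667e+04 rad/s.
Step 2 — f₀ = ω₀/(2π) = 1.061e+04 Hz.
Step 3 — Series Q: Q = ω₀L/R = 6.667e+04·0.0225/2780 = 0.5396.
Step 4 — Bandwidth: Δω = ω₀/Q = 1.236e+05 rad/s; BW = Δω/(2π) = 1.966e+04 Hz.

(a) f₀ = 1.061e+04 Hz  (b) Q = 0.5396  (c) BW = 1.966e+04 Hz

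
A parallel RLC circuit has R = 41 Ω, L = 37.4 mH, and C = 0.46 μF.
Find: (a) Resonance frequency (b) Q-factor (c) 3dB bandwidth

Step 1 — Resonance: ω₀ = 1/√(LC) = 1/√(0.0374·4.6e-07) = 7624 rad/s.
Step 2 — f₀ = ω₀/(2π) = 1213 Hz.
Step 3 — Parallel Q: Q = R/(ω₀L) = 41/(7624·0.0374) = 0.1438.
Step 4 — Bandwidth: Δω = ω₀/Q = 5.302e+04 rad/s; BW = Δω/(2π) = 8439 Hz.

(a) f₀ = 1213 Hz  (b) Q = 0.1438  (c) BW = 8439 Hz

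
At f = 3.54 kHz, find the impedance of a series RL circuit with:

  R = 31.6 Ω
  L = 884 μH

Step 1 — Angular frequency: ω = 2π·f = 2π·3540 = 2.224e+04 rad/s.
Step 2 — Component impedances:
  R: Z = R = 31.6 Ω
  L: Z = jωL = j·2.224e+04·0.000884 = 0 + j19.66 Ω
Step 3 — Series combination: Z_total = R + L = 31.6 + j19.66 Ω = 37.22∠31.9° Ω.

Z = 31.6 + j19.66 Ω = 37.22∠31.9° Ω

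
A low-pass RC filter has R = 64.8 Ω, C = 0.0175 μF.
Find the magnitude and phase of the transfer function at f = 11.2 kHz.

Step 1 — Angular frequency: ω = 2π·1.12e+04 = 7.037e+04 rad/s.
Step 2 — Transfer function: H(jω) = 1/(1 + jωRC).
Step 3 — Denominator: 1 + jωRC = 1 + j·7.037e+04·64.8·1.75e-08 = 1 + j0.0798.
Step 4 — H = 0.9937 - j0.0793.
Step 5 — Magnitude: |H| = 0.9968 (-0.0 dB); phase: φ = -4.6°.

|H| = 0.9968 (-0.0 dB), φ = -4.6°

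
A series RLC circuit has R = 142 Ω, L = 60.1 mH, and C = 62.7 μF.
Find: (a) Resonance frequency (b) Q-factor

Step 1 — Resonance condition Im(Z)=0 gives ω₀ = 1/√(LC).
Step 2 — ω₀ = 1/√(0.0601·6.27e-05) = 515.1 rad/s.
Step 3 — f₀ = ω₀/(2π) = 81.99 Hz.
Step 4 — Series Q: Q = ω₀L/R = 515.1·0.0601/142 = 0.218.

(a) f₀ = 81.99 Hz  (b) Q = 0.218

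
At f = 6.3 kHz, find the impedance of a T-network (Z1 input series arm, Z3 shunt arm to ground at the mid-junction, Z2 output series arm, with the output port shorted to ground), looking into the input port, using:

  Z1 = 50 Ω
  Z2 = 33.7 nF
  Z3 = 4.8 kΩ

Step 1 — Angular frequency: ω = 2π·f = 2π·6300 = 3.958e+04 rad/s.
Step 2 — Component impedances:
  Z1: Z = R = 50 Ω
  Z2: Z = 1/(jωC) = -j/(ω·C) = 0 - j749.6 Ω
  Z3: Z = R = 4800 Ω
Step 3 — With the output port shorted to ground, the output series arm Z2 runs from the junction to ground; the shunt arm Z3 also runs from the junction to ground. They appear in parallel: Z3 || Z2 = 114.3 - j731.8 Ω.
Step 4 — Series with input arm Z1: Z_in = Z1 + (Z3 || Z2) = 164.3 - j731.8 Ω = 750∠-77.3° Ω.

Z = 164.3 - j731.8 Ω = 750∠-77.3° Ω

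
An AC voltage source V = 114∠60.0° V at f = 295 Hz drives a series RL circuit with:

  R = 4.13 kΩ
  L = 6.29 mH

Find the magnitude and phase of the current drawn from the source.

Step 1 — Angular frequency: ω = 2π·f = 2π·295 = 1854 rad/s.
Step 2 — Component impedances:
  R: Z = R = 4130 Ω
  L: Z = jωL = j·1854·0.00629 = 0 + j11.66 Ω
Step 3 — Series combination: Z_total = R + L = 4130 + j11.66 Ω = 4130∠0.2° Ω.
Step 4 — Source phasor: V = 114∠60.0° V = 57 + j98.73 V.
Step 5 — Ohm's law: I = V / Z_total = (57 + j98.73) / (4130 + j11.66) = 0.01387 + j0.02387 A.
Step 6 — Convert to polar: |I| = 0.0276 A, ∠I = 59.8°.

I = 0.0276∠59.8° A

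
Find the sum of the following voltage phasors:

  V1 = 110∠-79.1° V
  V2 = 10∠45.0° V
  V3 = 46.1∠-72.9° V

Step 1 — Convert each phasor to rectangular form:
  V1 = 110·(cos(-79.1°) + j·sin(-79.1°)) = 20.8 - j108 V
  V2 = 10·(cos(45.0°) + j·sin(45.0°)) = 7.071 + j7.071 V
  V3 = 46.1·(cos(-72.9°) + j·sin(-72.9°)) = 13.56 - j44.06 V
Step 2 — Sum components: V_total = 41.43 - j145 V.
Step 3 — Convert to polar: |V_total| = 150.8 V, ∠V_total = -74.1°.

V_total = 150.8∠-74.1° V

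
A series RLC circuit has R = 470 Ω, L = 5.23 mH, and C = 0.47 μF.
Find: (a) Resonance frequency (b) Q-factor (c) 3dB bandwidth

Step 1 — Resonance condition Im(Z)=0 gives ω₀ = 1/√(LC).
Step 2 — ω₀ = 1/√(0.00523·4.7e-07) = 2.017e+04 rad/s.
Step 3 — f₀ = ω₀/(2π) = 3210 Hz.
Step 4 — Series Q: Q = ω₀L/R = 2.017e+04·0.00523/470 = 0.2244.
Step 5 — 3dB bandwidth: Δω = ω₀/Q = 8.987e+04 rad/s; BW = Δω/(2π) = 1.43e+04 Hz.

(a) f₀ = 3210 Hz  (b) Q = 0.2244  (c) BW = 1.43e+04 Hz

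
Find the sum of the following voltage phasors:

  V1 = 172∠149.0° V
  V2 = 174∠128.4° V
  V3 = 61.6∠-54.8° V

Step 1 — Convert each phasor to rectangular form:
  V1 = 172·(cos(149.0°) + j·sin(149.0°)) = -147.4 + j88.59 V
  V2 = 174·(cos(128.4°) + j·sin(128.4°)) = -108.1 + j136.4 V
  V3 = 61.6·(cos(-54.8°) + j·sin(-54.8°)) = 35.51 - j50.34 V
Step 2 — Sum components: V_total = -220 + j174.6 V.
Step 3 — Convert to polar: |V_total| = 280.9 V, ∠V_total = 141.6°.

V_total = 280.9∠141.6° V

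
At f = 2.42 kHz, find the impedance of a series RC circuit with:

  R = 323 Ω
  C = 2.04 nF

Step 1 — Angular frequency: ω = 2π·f = 2π·2420 = 1.521e+04 rad/s.
Step 2 — Component impedances:
  R: Z = R = 323 Ω
  C: Z = 1/(jωC) = -j/(ω·C) = 0 - j3.224e+04 Ω
Step 3 — Series combination: Z_total = R + C = 323 - j3.224e+04 Ω = 3.224e+04∠-89.4° Ω.

Z = 323 - j3.224e+04 Ω = 3.224e+04∠-89.4° Ω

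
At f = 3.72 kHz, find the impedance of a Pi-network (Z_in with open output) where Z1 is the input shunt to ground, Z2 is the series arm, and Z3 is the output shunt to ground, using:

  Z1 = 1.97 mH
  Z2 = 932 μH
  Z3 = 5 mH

Step 1 — Angular frequency: ω = 2π·f = 2π·3720 = 2.337e+04 rad/s.
Step 2 — Component impedances:
  Z1: Z = jωL = j·2.337e+04·0.00197 = 0 + j46.05 Ω
  Z2: Z = jωL = j·2.337e+04·0.000932 = 0 + j21.78 Ω
  Z3: Z = jωL = j·2.337e+04·0.005 = 0 + j116.9 Ω
Step 3 — With open output, the series arm Z2 and the output shunt Z3 appear in series to ground: Z2 + Z3 = 0 + j138.7 Ω.
Step 4 — Parallel with input shunt Z1: Z_in = Z1 || (Z2 + Z3) = 0 + j34.57 Ω = 34.57∠90.0° Ω.

Z = 0 + j34.57 Ω = 34.57∠90.0° Ω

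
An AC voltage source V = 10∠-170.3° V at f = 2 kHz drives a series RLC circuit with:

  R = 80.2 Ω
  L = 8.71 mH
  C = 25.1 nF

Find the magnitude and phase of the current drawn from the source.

Step 1 — Angular frequency: ω = 2π·f = 2π·2000 = 1.257e+04 rad/s.
Step 2 — Component impedances:
  R: Z = R = 80.2 Ω
  L: Z = jωL = j·1.257e+04·0.00871 = 0 + j109.5 Ω
  C: Z = 1/(jωC) = -j/(ω·C) = 0 - j3170 Ω
Step 3 — Series combination: Z_total = R + L + C = 80.2 - j3061 Ω = 3062∠-88.5° Ω.
Step 4 — Source phasor: V = 10∠-170.3° V = -9.857 - j1.685 V.
Step 5 — Ohm's law: I = V / Z_total = (-9.857 - j1.685) / (80.2 - j3061) = 0.0004658 - j0.003232 A.
Step 6 — Convert to polar: |I| = 0.003266 A, ∠I = -81.8°.

I = 0.003266∠-81.8° A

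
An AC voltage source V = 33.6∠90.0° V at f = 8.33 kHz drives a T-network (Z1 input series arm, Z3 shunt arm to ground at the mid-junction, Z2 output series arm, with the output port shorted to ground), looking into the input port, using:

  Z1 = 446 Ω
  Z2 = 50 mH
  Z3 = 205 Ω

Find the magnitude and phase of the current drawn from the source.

Step 1 — Angular frequency: ω = 2π·f = 2π·8330 = 5.234e+04 rad/s.
Step 2 — Component impedances:
  Z1: Z = R = 446 Ω
  Z2: Z = jωL = j·5.234e+04·0.05 = 0 + j2617 Ω
  Z3: Z = R = 205 Ω
Step 3 — With the output port shorted to ground, the output series arm Z2 runs from the junction to ground; the shunt arm Z3 also runs from the junction to ground. They appear in parallel: Z3 || Z2 = 203.7 + j15.96 Ω.
Step 4 — Series with input arm Z1: Z_in = Z1 + (Z3 || Z2) = 649.7 + j15.96 Ω = 649.9∠1.4° Ω.
Step 5 — Source phasor: V = 33.6∠90.0° V = 0 + j33.6 V.
Step 6 — Ohm's law: I = V / Z_total = (0 + j33.6) / (649.7 + j15.96) = 0.00127 + j0.05168 A.
Step 7 — Convert to polar: |I| = 0.0517 A, ∠I = 88.6°.

I = 0.0517∠88.6° A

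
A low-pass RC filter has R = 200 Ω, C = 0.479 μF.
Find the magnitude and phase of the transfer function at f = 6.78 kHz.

Step 1 — Angular frequency: ω = 2π·6780 = 4.26e+04 rad/s.
Step 2 — Transfer function: H(jω) = 1/(1 + jωRC).
Step 3 — Denominator: 1 + jωRC = 1 + j·4.26e+04·200·4.79e-07 = 1 + j4.081.
Step 4 — H = 0.05664 - j0.2312.
Step 5 — Magnitude: |H| = 0.238 (-12.5 dB); phase: φ = -76.2°.

|H| = 0.238 (-12.5 dB), φ = -76.2°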